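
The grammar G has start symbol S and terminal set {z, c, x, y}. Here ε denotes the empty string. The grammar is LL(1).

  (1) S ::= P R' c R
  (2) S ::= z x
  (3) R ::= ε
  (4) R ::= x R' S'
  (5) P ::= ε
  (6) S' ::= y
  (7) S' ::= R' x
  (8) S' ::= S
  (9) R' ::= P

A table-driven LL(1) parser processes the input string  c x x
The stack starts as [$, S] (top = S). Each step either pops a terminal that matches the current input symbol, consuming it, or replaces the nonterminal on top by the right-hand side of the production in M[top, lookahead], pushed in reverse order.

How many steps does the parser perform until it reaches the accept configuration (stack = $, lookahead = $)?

13

      Stack       Input    Action
   1  $ S         c x x $  expand S ::= P R' c R
   2  $ R c R' P  c x x $  expand P ::= ε
   3  $ R c R'    c x x $  expand R' ::= P
   4  $ R c P     c x x $  expand P ::= ε
   5  $ R c       c x x $  match c
   6  $ R         x x $    expand R ::= x R' S'
   7  $ S' R' x   x x $    match x
   8  $ S' R'     x $      expand R' ::= P
   9  $ S' P      x $      expand P ::= ε
  10  $ S'        x $      expand S' ::= R' x
  11  $ x R'      x $      expand R' ::= P
  12  $ x P       x $      expand P ::= ε
  13  $ x         x $      match x
Accept reached after 13 steps.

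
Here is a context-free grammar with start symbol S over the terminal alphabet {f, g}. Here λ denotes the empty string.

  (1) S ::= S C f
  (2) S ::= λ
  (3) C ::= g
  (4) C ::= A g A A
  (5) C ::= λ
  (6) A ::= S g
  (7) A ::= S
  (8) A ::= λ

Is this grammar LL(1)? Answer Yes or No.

FIRST(S) = {λ, f, g}
FIRST(C) = {λ, f, g}
FIRST(A) = {λ, f, g}
FOLLOW(S) = {$, f, g}
FOLLOW(C) = {f}
FOLLOW(A) = {f, g}
Cell M[A, f] receives both A ::= S g and A ::= S and A ::= λ — the grammar is not LL(1).

No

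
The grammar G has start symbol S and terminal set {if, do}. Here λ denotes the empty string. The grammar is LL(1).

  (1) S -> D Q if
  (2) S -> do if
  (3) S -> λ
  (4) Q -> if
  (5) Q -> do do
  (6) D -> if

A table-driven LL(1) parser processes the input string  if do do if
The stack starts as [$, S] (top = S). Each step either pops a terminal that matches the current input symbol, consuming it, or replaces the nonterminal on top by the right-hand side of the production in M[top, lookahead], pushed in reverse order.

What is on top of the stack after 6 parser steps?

if

step 1: stack=$ S  input=if do do if $  — expand S -> D Q if
step 2: stack=$ if Q D  input=if do do if $  — expand D -> if
step 3: stack=$ if Q if  input=if do do if $  — match if
step 4: stack=$ if Q  input=do do if $  — expand Q -> do do
step 5: stack=$ if do do  input=do do if $  — match do
step 6: stack=$ if do  input=do if $  — match do
Stack after step 6: $ if (top = if).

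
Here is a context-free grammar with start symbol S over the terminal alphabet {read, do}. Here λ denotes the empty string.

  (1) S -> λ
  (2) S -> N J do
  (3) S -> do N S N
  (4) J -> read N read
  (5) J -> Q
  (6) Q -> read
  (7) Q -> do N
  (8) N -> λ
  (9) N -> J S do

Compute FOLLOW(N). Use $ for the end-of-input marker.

FIRST(Q) = {do, read}
FIRST(J) = {do, read}  (via Q)
FIRST(N) = {λ, do, read}  (via J S do)
FIRST(S) = {λ, do, read}  (via N J do)
FOLLOW(S) includes $ since S is the start symbol.
FOLLOW(S): in S->do N S N, S is followed by N with FIRST {λ, do, read}; in S->do N S N, the suffix after S is nullable (adds nothing new); in N->J S do, S is followed by do with FIRST {do}. Thus FOLLOW(S) = {$, do, read}.
FOLLOW(J): in S->N J do, J is followed by do with FIRST {do}; in N->J S do, J is followed by S do with FIRST {do, read}. Thus FOLLOW(J) = {do, read}.
FOLLOW(Q): in J->Q, the suffix after Q is empty, so FOLLOW(Q) ⊇ FOLLOW(J) = {do, read}. Thus FOLLOW(Q) = {do, read}.
FOLLOW(N): in S->N J do, N is followed by J do with FIRST {do, read}; in S->do N S N (occurrence 1), N is followed by S N with FIRST {λ, do, read}; in S->do N S N (occurrence 1), the suffix after N is nullable, so FOLLOW(N) ⊇ FOLLOW(S) = {$, do, read}; in S->do N S N (occurrence 2), the suffix after N is empty, so FOLLOW(N) ⊇ FOLLOW(S) = {$, do, read}; in J->read N read, N is followed by read with FIRST {read}; in Q->do N, the suffix after N is empty, so FOLLOW(N) ⊇ FOLLOW(Q) = {do, read}. Thus FOLLOW(N) = {$, do, read}.

{$, do, read}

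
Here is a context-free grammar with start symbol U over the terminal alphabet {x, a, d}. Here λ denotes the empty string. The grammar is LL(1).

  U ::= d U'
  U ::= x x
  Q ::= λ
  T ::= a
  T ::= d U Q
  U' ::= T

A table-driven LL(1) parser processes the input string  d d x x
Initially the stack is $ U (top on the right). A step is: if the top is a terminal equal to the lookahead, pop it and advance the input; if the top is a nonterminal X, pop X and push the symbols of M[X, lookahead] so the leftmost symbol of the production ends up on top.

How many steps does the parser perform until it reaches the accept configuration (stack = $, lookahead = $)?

step 1: stack=$ U  input=d d x x $  — expand U ::= d U'
step 2: stack=$ U' d  input=d d x x $  — match d
step 3: stack=$ U'  input=d x x $  — expand U' ::= T
step 4: stack=$ T  input=d x x $  — expand T ::= d U Q
step 5: stack=$ Q U d  input=d x x $  — match d
step 6: stack=$ Q U  input=x x $  — expand U ::= x x
step 7: stack=$ Q x x  input=x x $  — match x
step 8: stack=$ Q x  input=x $  — match x
step 9: stack=$ Q  input=$  — expand Q ::= λ
Accept reached after 9 steps.

9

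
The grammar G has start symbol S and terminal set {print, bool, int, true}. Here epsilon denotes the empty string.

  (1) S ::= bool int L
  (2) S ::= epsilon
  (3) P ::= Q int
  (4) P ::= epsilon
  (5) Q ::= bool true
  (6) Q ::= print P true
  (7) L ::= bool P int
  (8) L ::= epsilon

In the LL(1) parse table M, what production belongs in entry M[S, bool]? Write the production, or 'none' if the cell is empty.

FIRST(S) = {epsilon, bool}
FIRST(Q) = {bool, print}
FIRST(L) = {epsilon, bool}
FIRST(P) = {epsilon, bool, print}  (via Q int)
FOLLOW(S) includes $ since S is the start symbol.
FOLLOW(S): S appears on no right-hand side. Thus FOLLOW(S) = {$}.
For S ::= bool int L: FIRST(bool int L) = {bool}, so it goes in M[S, t] for t ∈ {bool}.
For S ::= epsilon: FIRST(epsilon) = {epsilon}, so it goes in M[S, t] for t ∈ {}; since epsilon ∈ FIRST, also for every t ∈ FOLLOW(S) = {$}.

S ::= bool int L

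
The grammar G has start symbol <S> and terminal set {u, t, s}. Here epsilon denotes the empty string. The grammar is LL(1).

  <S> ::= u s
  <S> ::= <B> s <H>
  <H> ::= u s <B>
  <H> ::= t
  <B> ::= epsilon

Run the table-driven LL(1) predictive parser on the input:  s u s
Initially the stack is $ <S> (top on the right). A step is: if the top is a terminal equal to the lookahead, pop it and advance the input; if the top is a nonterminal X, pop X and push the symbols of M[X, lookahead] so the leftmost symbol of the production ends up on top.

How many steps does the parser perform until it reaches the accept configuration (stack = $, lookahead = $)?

step 1: stack=$ <S>  input=s u s $  — expand <S> ::= <B> s <H>
step 2: stack=$ <H> s <B>  input=s u s $  — expand <B> ::= epsilon
step 3: stack=$ <H> s  input=s u s $  — match s
step 4: stack=$ <H>  input=u s $  — expand <H> ::= u s <B>
step 5: stack=$ <B> s u  input=u s $  — match u
step 6: stack=$ <B> s  input=s $  — match s
step 7: stack=$ <B>  input=$  — expand <B> ::= epsilon
Accept reached after 7 steps.

7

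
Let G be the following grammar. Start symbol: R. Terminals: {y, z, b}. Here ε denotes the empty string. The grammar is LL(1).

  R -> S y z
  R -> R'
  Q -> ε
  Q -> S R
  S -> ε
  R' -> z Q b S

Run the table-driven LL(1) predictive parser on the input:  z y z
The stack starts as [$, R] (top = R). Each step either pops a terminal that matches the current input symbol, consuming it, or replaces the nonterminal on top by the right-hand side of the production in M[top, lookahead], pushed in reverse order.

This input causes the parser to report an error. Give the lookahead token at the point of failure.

$

step 1: stack=$ R  input=z y z $  — expand R -> R'
step 2: stack=$ R'  input=z y z $  — expand R' -> z Q b S
step 3: stack=$ S b Q z  input=z y z $  — match z
step 4: stack=$ S b Q  input=y z $  — expand Q -> S R
step 5: stack=$ S b R S  input=y z $  — expand S -> ε
step 6: stack=$ S b R  input=y z $  — expand R -> S y z
step 7: stack=$ S b z y S  input=y z $  — expand S -> ε
step 8: stack=$ S b z y  input=y z $  — match y
step 9: stack=$ S b z  input=z $  — match z
step 10: stack=$ S b  input=$  — error: top is terminal b but lookahead is $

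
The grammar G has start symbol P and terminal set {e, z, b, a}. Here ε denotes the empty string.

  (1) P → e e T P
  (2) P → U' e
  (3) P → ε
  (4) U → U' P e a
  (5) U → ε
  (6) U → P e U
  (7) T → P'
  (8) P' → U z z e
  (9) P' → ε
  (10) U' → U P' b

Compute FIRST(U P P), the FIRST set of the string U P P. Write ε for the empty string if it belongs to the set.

FIRST(P) = {ε, b, e, z}  (via U' e)
FIRST(U) = {ε, b, e, z}  (via U' P e a, P e U)
FIRST(P') = {ε, b, e, z}  (via U z z e)
FIRST(T) = {ε, b, e, z}  (via P')
FIRST(U') = {b, e, z}  (via U P' b)
FIRST(U P P): take FIRST of each symbol in turn, carrying on past any symbol whose FIRST contains ε; result {ε, b, e, z}.

{ε, b, e, z}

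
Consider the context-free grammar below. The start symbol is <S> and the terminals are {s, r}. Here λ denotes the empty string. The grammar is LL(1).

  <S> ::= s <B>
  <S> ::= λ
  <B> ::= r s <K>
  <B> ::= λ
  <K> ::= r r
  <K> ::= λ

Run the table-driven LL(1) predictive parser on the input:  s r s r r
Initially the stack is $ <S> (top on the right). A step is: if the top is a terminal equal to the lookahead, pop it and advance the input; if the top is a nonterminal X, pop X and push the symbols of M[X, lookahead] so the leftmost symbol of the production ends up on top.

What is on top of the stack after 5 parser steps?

step 1: stack=$ <S>  input=s r s r r $  — expand <S> ::= s <B>
step 2: stack=$ <B> s  input=s r s r r $  — match s
step 3: stack=$ <B>  input=r s r r $  — expand <B> ::= r s <K>
step 4: stack=$ <K> s r  input=r s r r $  — match r
step 5: stack=$ <K> s  input=s r r $  — match s
Stack after step 5: $ <K> (top = <K>).

<K>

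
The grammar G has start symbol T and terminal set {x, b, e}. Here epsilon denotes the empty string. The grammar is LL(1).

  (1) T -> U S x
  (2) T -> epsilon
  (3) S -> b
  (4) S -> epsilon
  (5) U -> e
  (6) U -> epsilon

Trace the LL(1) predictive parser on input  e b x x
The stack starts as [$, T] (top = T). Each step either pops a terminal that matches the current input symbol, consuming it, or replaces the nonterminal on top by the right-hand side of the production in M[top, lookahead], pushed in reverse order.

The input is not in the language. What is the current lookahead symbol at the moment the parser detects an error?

     Stack    Input      Action
  1  $ T      e b x x $  expand T -> U S x
  2  $ x S U  e b x x $  expand U -> e
  3  $ x S e  e b x x $  match e
  4  $ x S    b x x $    expand S -> b
  5  $ x b    b x x $    match b
  6  $ x      x x $      match x
  7  $        x $        error: stack empty but input remains

x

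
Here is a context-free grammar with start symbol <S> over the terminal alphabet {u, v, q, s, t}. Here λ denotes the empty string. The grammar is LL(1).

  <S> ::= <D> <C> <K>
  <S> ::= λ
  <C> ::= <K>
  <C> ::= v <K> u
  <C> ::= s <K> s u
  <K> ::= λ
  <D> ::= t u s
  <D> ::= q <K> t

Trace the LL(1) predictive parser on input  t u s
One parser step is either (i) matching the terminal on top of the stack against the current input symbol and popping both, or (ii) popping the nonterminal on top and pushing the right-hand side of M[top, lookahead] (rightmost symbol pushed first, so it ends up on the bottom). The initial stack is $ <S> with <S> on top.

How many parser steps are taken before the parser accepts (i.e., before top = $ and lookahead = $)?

8

step 1: stack=$ <S>  input=t u s $  — expand <S> ::= <D> <C> <K>
step 2: stack=$ <K> <C> <D>  input=t u s $  — expand <D> ::= t u s
step 3: stack=$ <K> <C> s u t  input=t u s $  — match t
step 4: stack=$ <K> <C> s u  input=u s $  — match u
step 5: stack=$ <K> <C> s  input=s $  — match s
step 6: stack=$ <K> <C>  input=$  — expand <C> ::= <K>
step 7: stack=$ <K> <K>  input=$  — expand <K> ::= λ
step 8: stack=$ <K>  input=$  — expand <K> ::= λ
Accept reached after 8 steps.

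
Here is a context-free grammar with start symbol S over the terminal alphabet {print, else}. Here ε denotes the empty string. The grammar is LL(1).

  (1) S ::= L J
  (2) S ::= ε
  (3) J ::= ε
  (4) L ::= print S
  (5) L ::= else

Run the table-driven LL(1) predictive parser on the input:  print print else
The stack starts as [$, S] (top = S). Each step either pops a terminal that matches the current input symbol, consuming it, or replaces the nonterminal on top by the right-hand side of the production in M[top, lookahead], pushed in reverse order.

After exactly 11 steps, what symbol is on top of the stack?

      Stack          Input               Action
   1  $ S            print print else $  expand S ::= L J
   2  $ J L          print print else $  expand L ::= print S
   3  $ J S print    print print else $  match print
   4  $ J S          print else $        expand S ::= L J
   5  $ J J L        print else $        expand L ::= print S
   6  $ J J S print  print else $        match print
   7  $ J J S        else $              expand S ::= L J
   8  $ J J J L      else $              expand L ::= else
   9  $ J J J else   else $              match else
  10  $ J J J        $                   expand J ::= ε
  11  $ J J          $                   expand J ::= ε
Stack after step 11: $ J (top = J).

J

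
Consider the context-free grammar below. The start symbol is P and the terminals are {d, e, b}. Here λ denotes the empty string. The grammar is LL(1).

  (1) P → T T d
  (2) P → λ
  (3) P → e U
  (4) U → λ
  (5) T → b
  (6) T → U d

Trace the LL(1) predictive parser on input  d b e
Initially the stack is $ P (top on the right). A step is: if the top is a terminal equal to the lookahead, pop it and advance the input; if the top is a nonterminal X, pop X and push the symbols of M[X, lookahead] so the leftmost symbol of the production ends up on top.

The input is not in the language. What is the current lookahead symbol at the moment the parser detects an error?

e

     Stack      Input    Action
  1  $ P        d b e $  expand P → T T d
  2  $ d T T    d b e $  expand T → U d
  3  $ d T d U  d b e $  expand U → λ
  4  $ d T d    d b e $  match d
  5  $ d T      b e $    expand T → b
  6  $ d b      b e $    match b
  7  $ d        e $      error: top is terminal d but lookahead is e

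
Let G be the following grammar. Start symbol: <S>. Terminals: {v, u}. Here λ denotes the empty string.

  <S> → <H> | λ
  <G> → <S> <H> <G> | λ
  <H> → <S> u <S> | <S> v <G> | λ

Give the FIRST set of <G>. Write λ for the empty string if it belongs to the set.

FIRST(<S>): from <S>→<H> we get {λ, u, v}; from <S>→λ we get {λ}. So FIRST(<S>) = {λ, u, v}.
FIRST(<H>): from <H>→<S> u <S> we get {u, v}; from <H>→<S> v <G> we get {u, v}; from <H>→λ we get {λ}. So FIRST(<H>) = {λ, u, v}.
FIRST(<G>): from <G>→<S> <H> <G> we get {λ, u, v}; from <G>→λ we get {λ}. So FIRST(<G>) = {λ, u, v}.

{λ, u, v}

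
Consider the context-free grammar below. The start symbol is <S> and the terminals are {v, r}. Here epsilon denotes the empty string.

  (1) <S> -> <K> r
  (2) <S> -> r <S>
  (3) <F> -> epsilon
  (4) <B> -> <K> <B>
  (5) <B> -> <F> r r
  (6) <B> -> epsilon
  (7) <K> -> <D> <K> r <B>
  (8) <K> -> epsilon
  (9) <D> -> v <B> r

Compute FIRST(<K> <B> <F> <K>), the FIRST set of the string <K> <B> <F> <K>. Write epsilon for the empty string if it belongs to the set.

{epsilon, r, v}

FIRST(<F>) = {epsilon}
FIRST(<D>) = {v}
FIRST(<K>) = {epsilon, v}  (via <D> <K> r <B>)
FIRST(<S>) = {r, v}  (via <K> r)
FIRST(<B>) = {epsilon, r, v}  (via <K> <B>, <F> r r)
FIRST(<K> <B> <F> <K>): take FIRST of each symbol in turn, carrying on past any symbol whose FIRST contains epsilon; result {epsilon, r, v}.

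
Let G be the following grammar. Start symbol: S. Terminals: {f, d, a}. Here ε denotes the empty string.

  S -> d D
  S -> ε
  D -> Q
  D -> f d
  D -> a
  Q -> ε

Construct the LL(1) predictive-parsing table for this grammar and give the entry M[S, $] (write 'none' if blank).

S -> ε

FIRST(S): from S->d D we get {d}; from S->ε we get {ε}. So FIRST(S) = {ε, d}.
FIRST(Q): from Q->ε we get {ε}. So FIRST(Q) = {ε}.
FIRST(D): from D->Q we get {ε}; from D->f d we get {f}; from D->a we get {a}. So FIRST(D) = {ε, a, f}.
FOLLOW(S) includes $ since S is the start symbol.
FOLLOW(S): S appears on no right-hand side. Thus FOLLOW(S) = {$}.
For S -> d D: FIRST(d D) = {d}, so it goes in M[S, t] for t ∈ {d}.
For S -> ε: FIRST(ε) = {ε}, so it goes in M[S, t] for t ∈ {}; since ε ∈ FIRST, also for every t ∈ FOLLOW(S) = {$}.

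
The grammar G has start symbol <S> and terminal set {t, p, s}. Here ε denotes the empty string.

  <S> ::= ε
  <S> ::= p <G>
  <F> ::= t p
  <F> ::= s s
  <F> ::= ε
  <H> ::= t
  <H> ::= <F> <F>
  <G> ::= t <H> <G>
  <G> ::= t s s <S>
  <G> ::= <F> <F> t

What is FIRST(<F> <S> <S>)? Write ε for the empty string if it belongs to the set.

FIRST(<S>): from <S>::=ε we get {ε}; from <S>::=p <G> we get {p}. So FIRST(<S>) = {ε, p}.
FIRST(<F>): from <F>::=t p we get {t}; from <F>::=s s we get {s}; from <F>::=ε we get {ε}. So FIRST(<F>) = {ε, s, t}.
FIRST(<H>): from <H>::=t we get {t}; from <H>::=<F> <F> we get {ε, s, t}. So FIRST(<H>) = {ε, s, t}.
FIRST(<G>): from <G>::=t <H> <G> we get {t}; from <G>::=t s s <S> we get {t}; from <G>::=<F> <F> t we get {s, t}. So FIRST(<G>) = {s, t}.
FIRST(<F> <S> <S>): take FIRST of each symbol in turn, carrying on past any symbol whose FIRST contains ε; result {ε, p, s, t}.

{ε, p, s, t}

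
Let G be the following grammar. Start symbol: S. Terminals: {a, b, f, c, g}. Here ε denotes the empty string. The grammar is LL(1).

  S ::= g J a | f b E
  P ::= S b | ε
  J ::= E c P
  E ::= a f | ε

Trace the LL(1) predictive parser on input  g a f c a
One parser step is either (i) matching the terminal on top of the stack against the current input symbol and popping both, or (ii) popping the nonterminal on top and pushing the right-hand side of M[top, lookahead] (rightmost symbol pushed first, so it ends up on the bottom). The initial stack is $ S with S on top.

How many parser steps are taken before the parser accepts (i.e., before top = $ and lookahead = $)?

9

step 1: stack=$ S  input=g a f c a $  — expand S ::= g J a
step 2: stack=$ a J g  input=g a f c a $  — match g
step 3: stack=$ a J  input=a f c a $  — expand J ::= E c P
step 4: stack=$ a P c E  input=a f c a $  — expand E ::= a f
step 5: stack=$ a P c f a  input=a f c a $  — match a
step 6: stack=$ a P c f  input=f c a $  — match f
step 7: stack=$ a P c  input=c a $  — match c
step 8: stack=$ a P  input=a $  — expand P ::= ε
step 9: stack=$ a  input=a $  — match a
Accept reached after 9 steps.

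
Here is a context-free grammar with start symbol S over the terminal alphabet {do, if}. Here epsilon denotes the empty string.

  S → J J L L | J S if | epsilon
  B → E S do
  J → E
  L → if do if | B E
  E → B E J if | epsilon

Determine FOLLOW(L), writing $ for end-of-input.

{$, do, if}

FIRST(S) = {epsilon, do, if}  (via J J L L, J S if)
FIRST(B) = {do, if}  (via E S do)
FIRST(L) = {do, if}  (via B E)
FIRST(E) = {epsilon, do, if}  (via B E J if)
FIRST(J) = {epsilon, do, if}  (via E)
FOLLOW(S) includes $ since S is the start symbol.
FOLLOW(S): in S→J S if, S is followed by if with FIRST {if}; in B→E S do, S is followed by do with FIRST {do}. Thus FOLLOW(S) = {$, do, if}.
FOLLOW(J): in S→J J L L (occurrence 1), J is followed by J L L with FIRST {do, if}; in S→J J L L (occurrence 2), J is followed by L L with FIRST {do, if}; in S→J S if, J is followed by S if with FIRST {do, if}; in E→B E J if, J is followed by if with FIRST {if}. Thus FOLLOW(J) = {do, if}.
FOLLOW(L): in S→J J L L (occurrence 1), L is followed by L with FIRST {do, if}; in S→J J L L (occurrence 2), the suffix after L is empty, so FOLLOW(L) ⊇ FOLLOW(S) = {$, do, if}. Thus FOLLOW(L) = {$, do, if}.
FOLLOW(B): in L→B E, B is followed by E with FIRST {epsilon, do, if}; in L→B E, the suffix after B is nullable, so FOLLOW(B) ⊇ FOLLOW(L) = {$, do, if}; in E→B E J if, B is followed by E J if with FIRST {do, if}. Thus FOLLOW(B) = {$, do, if}.
FOLLOW(E): in B→E S do, E is followed by S do with FIRST {do, if}; in J→E, the suffix after E is empty, so FOLLOW(E) ⊇ FOLLOW(J) = {do, if}; in L→B E, the suffix after E is empty, so FOLLOW(E) ⊇ FOLLOW(L) = {$, do, if}; in E→B E J if, E is followed by J if with FIRST {do, if}. Thus FOLLOW(E) = {$, do, if}.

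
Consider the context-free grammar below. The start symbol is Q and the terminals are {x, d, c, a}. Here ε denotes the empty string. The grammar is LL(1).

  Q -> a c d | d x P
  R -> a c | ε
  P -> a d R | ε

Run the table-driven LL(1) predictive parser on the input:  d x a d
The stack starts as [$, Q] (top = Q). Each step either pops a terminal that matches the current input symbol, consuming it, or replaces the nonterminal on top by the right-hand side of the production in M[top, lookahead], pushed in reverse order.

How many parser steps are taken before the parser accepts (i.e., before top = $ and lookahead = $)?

     Stack    Input      Action
  1  $ Q      d x a d $  expand Q -> d x P
  2  $ P x d  d x a d $  match d
  3  $ P x    x a d $    match x
  4  $ P      a d $      expand P -> a d R
  5  $ R d a  a d $      match a
  6  $ R d    d $        match d
  7  $ R      $          expand R -> ε
Accept reached after 7 steps.

7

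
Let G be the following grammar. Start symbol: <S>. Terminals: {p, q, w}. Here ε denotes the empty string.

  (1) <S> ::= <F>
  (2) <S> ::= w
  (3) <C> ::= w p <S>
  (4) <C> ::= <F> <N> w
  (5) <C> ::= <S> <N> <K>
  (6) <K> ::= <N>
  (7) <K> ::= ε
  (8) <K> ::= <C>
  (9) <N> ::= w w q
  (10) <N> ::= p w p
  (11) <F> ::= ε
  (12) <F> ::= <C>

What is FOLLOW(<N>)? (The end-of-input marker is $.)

{$, p, w}

FIRST(<N>): from <N>::=w w q we get {w}; from <N>::=p w p we get {p}. So FIRST(<N>) = {p, w}.
FIRST(<S>): from <S>::=<F> we get {ε, p, w}; from <S>::=w we get {w}. So FIRST(<S>) = {ε, p, w}.
FIRST(<C>): from <C>::=w p <S> we get {w}; from <C>::=<F> <N> w we get {p, w}; from <C>::=<S> <N> <K> we get {p, w}. So FIRST(<C>) = {p, w}.
FIRST(<K>): from <K>::=<N> we get {p, w}; from <K>::=ε we get {ε}; from <K>::=<C> we get {p, w}. So FIRST(<K>) = {ε, p, w}.
FIRST(<F>): from <F>::=ε we get {ε}; from <F>::=<C> we get {p, w}. So FIRST(<F>) = {ε, p, w}.
FOLLOW(<S>) includes $ since <S> is the start symbol.
FOLLOW(<S>): in <C>::=w p <S>, the suffix after <S> is empty, so FOLLOW(<S>) ⊇ FOLLOW(<C>) = {$, p, w}; in <C>::=<S> <N> <K>, <S> is followed by <N> <K> with FIRST {p, w}. Thus FOLLOW(<S>) = {$, p, w}.
FOLLOW(<F>): in <S>::=<F>, the suffix after <F> is empty, so FOLLOW(<F>) ⊇ FOLLOW(<S>) = {$, p, w}; in <C>::=<F> <N> w, <F> is followed by <N> w with FIRST {p, w}. Thus FOLLOW(<F>) = {$, p, w}.
FOLLOW(<C>): in <K>::=<C>, the suffix after <C> is empty, so FOLLOW(<C>) ⊇ FOLLOW(<K>) = {$, p, w}; in <F>::=<C>, the suffix after <C> is empty, so FOLLOW(<C>) ⊇ FOLLOW(<F>) = {$, p, w}. Thus FOLLOW(<C>) = {$, p, w}.
FOLLOW(<K>): in <C>::=<S> <N> <K>, the suffix after <K> is empty, so FOLLOW(<K>) ⊇ FOLLOW(<C>) = {$, p, w}. Thus FOLLOW(<K>) = {$, p, w}.
FOLLOW(<N>): in <C>::=<F> <N> w, <N> is followed by w with FIRST {w}; in <C>::=<S> <N> <K>, <N> is followed by <K> with FIRST {ε, p, w}; in <C>::=<S> <N> <K>, the suffix after <N> is nullable, so FOLLOW(<N>) ⊇ FOLLOW(<C>) = {$, p, w}; in <K>::=<N>, the suffix after <N> is empty, so FOLLOW(<N>) ⊇ FOLLOW(<K>) = {$, p, w}. Thus FOLLOW(<N>) = {$, p, w}.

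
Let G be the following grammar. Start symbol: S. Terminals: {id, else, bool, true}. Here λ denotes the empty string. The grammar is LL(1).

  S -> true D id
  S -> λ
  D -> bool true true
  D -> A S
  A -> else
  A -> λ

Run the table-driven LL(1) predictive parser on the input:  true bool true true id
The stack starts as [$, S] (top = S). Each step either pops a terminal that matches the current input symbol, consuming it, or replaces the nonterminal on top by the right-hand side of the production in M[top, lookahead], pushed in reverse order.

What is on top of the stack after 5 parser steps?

step 1: stack=$ S  input=true bool true true id $  — expand S -> true D id
step 2: stack=$ id D true  input=true bool true true id $  — match true
step 3: stack=$ id D  input=bool true true id $  — expand D -> bool true true
step 4: stack=$ id true true bool  input=bool true true id $  — match bool
step 5: stack=$ id true true  input=true true id $  — match true
Stack after step 5: $ id true (top = true).

true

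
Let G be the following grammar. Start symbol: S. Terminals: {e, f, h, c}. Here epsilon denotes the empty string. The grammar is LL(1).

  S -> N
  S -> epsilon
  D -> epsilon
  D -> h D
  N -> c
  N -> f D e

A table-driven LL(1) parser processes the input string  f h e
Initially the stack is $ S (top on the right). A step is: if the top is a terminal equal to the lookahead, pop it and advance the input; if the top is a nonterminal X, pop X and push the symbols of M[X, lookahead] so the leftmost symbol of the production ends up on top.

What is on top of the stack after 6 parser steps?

e

     Stack    Input    Action
  1  $ S      f h e $  expand S -> N
  2  $ N      f h e $  expand N -> f D e
  3  $ e D f  f h e $  match f
  4  $ e D    h e $    expand D -> h D
  5  $ e D h  h e $    match h
  6  $ e D    e $      expand D -> epsilon
Stack after step 6: $ e (top = e).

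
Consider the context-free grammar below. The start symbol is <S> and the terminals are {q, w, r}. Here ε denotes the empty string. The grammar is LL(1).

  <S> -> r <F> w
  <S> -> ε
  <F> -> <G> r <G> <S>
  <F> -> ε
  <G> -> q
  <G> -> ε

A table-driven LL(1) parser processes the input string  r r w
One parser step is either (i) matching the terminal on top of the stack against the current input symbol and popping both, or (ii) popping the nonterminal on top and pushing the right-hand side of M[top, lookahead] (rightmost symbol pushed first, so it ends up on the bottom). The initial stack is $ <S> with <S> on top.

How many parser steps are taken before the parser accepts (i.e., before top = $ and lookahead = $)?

     Stack              Input    Action
  1  $ <S>              r r w $  expand <S> -> r <F> w
  2  $ w <F> r          r r w $  match r
  3  $ w <F>            r w $    expand <F> -> <G> r <G> <S>
  4  $ w <S> <G> r <G>  r w $    expand <G> -> ε
  5  $ w <S> <G> r      r w $    match r
  6  $ w <S> <G>        w $      expand <G> -> ε
  7  $ w <S>            w $      expand <S> -> ε
  8  $ w                w $      match w
Accept reached after 8 steps.

8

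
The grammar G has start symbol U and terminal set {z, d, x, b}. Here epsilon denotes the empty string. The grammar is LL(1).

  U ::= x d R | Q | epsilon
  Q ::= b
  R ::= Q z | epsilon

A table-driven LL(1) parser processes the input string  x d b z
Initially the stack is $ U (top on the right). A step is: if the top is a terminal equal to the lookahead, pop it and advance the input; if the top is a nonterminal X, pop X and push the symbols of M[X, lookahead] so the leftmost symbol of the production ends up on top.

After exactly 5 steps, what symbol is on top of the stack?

step 1: stack=$ U  input=x d b z $  — expand U ::= x d R
step 2: stack=$ R d x  input=x d b z $  — match x
step 3: stack=$ R d  input=d b z $  — match d
step 4: stack=$ R  input=b z $  — expand R ::= Q z
step 5: stack=$ z Q  input=b z $  — expand Q ::= b
Stack after step 5: $ z b (top = b).

b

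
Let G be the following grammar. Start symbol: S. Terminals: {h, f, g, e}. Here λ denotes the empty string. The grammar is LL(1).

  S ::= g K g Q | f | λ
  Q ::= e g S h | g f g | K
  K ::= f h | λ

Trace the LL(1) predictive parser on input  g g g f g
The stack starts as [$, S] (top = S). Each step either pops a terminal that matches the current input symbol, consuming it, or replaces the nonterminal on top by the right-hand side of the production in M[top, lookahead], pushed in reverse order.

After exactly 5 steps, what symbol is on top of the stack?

step 1: stack=$ S  input=g g g f g $  — expand S ::= g K g Q
step 2: stack=$ Q g K g  input=g g g f g $  — match g
step 3: stack=$ Q g K  input=g g f g $  — expand K ::= λ
step 4: stack=$ Q g  input=g g f g $  — match g
step 5: stack=$ Q  input=g f g $  — expand Q ::= g f g
Stack after step 5: $ g f g (top = g).

g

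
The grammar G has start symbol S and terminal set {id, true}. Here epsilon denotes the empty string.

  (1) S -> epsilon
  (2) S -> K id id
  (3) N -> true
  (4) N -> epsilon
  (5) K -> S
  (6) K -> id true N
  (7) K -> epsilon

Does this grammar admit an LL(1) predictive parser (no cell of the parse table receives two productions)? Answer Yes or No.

No

FIRST(S) = {epsilon, id}
FIRST(N) = {epsilon, true}
FIRST(K) = {epsilon, id}
FOLLOW(S) = {$, id}
FOLLOW(N) = {id}
FOLLOW(K) = {id}
Cell M[K, id] receives both K -> S and K -> id true N and K -> epsilon — the grammar is not LL(1).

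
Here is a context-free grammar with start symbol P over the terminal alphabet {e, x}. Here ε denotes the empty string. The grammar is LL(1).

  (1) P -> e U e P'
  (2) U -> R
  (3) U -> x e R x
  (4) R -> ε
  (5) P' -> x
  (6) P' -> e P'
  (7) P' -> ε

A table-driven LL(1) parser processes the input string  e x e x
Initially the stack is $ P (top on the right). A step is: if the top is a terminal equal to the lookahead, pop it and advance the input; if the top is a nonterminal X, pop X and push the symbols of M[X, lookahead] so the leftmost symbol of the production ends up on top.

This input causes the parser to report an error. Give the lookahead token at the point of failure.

$

step 1: stack=$ P  input=e x e x $  — expand P -> e U e P'
step 2: stack=$ P' e U e  input=e x e x $  — match e
step 3: stack=$ P' e U  input=x e x $  — expand U -> x e R x
step 4: stack=$ P' e x R e x  input=x e x $  — match x
step 5: stack=$ P' e x R e  input=e x $  — match e
step 6: stack=$ P' e x R  input=x $  — expand R -> ε
step 7: stack=$ P' e x  input=x $  — match x
step 8: stack=$ P' e  input=$  — error: top is terminal e but lookahead is $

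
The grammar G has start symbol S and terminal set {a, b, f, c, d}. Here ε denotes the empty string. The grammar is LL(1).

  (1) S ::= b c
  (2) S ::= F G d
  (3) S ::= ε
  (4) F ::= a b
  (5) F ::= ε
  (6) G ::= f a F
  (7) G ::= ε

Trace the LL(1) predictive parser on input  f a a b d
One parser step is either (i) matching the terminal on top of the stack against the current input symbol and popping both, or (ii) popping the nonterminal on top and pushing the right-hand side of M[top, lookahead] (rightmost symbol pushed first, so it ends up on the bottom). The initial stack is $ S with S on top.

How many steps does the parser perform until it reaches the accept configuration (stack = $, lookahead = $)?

9

     Stack      Input        Action
  1  $ S        f a a b d $  expand S ::= F G d
  2  $ d G F    f a a b d $  expand F ::= ε
  3  $ d G      f a a b d $  expand G ::= f a F
  4  $ d F a f  f a a b d $  match f
  5  $ d F a    a a b d $    match a
  6  $ d F      a b d $      expand F ::= a b
  7  $ d b a    a b d $      match a
  8  $ d b      b d $        match b
  9  $ d        d $          match d
Accept reached after 9 steps.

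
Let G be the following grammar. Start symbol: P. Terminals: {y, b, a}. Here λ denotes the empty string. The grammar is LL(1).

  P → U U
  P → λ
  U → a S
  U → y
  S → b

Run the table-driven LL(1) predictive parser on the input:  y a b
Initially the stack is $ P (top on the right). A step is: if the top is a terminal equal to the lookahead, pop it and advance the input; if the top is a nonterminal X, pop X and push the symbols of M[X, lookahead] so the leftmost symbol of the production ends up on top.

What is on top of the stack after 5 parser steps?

S

step 1: stack=$ P  input=y a b $  — expand P → U U
step 2: stack=$ U U  input=y a b $  — expand U → y
step 3: stack=$ U y  input=y a b $  — match y
step 4: stack=$ U  input=a b $  — expand U → a S
step 5: stack=$ S a  input=a b $  — match a
Stack after step 5: $ S (top = S).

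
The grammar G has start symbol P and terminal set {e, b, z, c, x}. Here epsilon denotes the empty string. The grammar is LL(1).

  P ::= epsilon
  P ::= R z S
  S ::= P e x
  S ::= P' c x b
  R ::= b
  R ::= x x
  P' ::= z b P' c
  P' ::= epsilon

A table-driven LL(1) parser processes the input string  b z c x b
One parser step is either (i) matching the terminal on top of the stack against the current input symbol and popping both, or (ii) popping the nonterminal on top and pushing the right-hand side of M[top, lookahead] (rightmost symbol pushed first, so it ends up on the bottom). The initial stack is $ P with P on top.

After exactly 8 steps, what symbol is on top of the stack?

b

     Stack       Input        Action
  1  $ P         b z c x b $  expand P ::= R z S
  2  $ S z R     b z c x b $  expand R ::= b
  3  $ S z b     b z c x b $  match b
  4  $ S z       z c x b $    match z
  5  $ S         c x b $      expand S ::= P' c x b
  6  $ b x c P'  c x b $      expand P' ::= epsilon
  7  $ b x c     c x b $      match c
  8  $ b x       x b $        match x
Stack after step 8: $ b (top = b).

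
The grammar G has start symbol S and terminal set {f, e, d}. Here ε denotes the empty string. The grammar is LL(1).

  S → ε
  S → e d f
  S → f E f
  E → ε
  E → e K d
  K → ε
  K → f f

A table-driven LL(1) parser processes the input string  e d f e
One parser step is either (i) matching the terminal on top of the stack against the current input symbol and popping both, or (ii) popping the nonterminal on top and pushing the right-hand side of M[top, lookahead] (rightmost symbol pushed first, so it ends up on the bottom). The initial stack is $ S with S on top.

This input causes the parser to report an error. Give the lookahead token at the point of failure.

     Stack    Input      Action
  1  $ S      e d f e $  expand S → e d f
  2  $ f d e  e d f e $  match e
  3  $ f d    d f e $    match d
  4  $ f      f e $      match f
  5  $        e $        error: stack empty but input remains

e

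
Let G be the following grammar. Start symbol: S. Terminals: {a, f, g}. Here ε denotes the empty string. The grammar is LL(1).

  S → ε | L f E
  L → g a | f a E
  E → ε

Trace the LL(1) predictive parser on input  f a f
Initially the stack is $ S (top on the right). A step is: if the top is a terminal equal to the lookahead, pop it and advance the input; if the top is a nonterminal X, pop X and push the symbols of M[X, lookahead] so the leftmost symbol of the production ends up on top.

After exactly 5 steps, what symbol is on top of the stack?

step 1: stack=$ S  input=f a f $  — expand S → L f E
step 2: stack=$ E f L  input=f a f $  — expand L → f a E
step 3: stack=$ E f E a f  input=f a f $  — match f
step 4: stack=$ E f E a  input=a f $  — match a
step 5: stack=$ E f E  input=f $  — expand E → ε
Stack after step 5: $ E f (top = f).

f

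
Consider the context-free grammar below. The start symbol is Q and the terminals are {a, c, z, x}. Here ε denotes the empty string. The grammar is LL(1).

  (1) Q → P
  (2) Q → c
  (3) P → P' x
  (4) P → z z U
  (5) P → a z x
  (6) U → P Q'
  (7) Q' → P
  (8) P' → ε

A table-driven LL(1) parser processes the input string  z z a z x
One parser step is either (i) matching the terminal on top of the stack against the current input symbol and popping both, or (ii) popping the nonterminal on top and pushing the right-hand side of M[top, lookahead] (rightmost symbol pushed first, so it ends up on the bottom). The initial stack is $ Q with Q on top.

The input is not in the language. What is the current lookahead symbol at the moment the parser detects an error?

$

      Stack       Input        Action
   1  $ Q         z z a z x $  expand Q → P
   2  $ P         z z a z x $  expand P → z z U
   3  $ U z z     z z a z x $  match z
   4  $ U z       z a z x $    match z
   5  $ U         a z x $      expand U → P Q'
   6  $ Q' P      a z x $      expand P → a z x
   7  $ Q' x z a  a z x $      match a
   8  $ Q' x z    z x $        match z
   9  $ Q' x      x $          match x
  10  $ Q'        $            error: M[Q', $] is empty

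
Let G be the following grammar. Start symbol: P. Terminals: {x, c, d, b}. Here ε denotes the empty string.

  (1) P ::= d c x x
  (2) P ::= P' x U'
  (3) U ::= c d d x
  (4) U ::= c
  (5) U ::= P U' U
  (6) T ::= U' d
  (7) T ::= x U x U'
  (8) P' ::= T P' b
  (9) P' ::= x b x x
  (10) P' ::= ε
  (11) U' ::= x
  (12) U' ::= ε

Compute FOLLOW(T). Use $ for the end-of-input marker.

{b, d, x}

FIRST(U') = {ε, x}
FIRST(T) = {d, x}  (via U' d)
FIRST(P') = {ε, d, x}  (via T P' b)
FIRST(P) = {d, x}  (via P' x U')
FIRST(U) = {c, d, x}  (via P U' U)
FOLLOW(P) includes $ since P is the start symbol.
FOLLOW(P): in U::=P U' U, P is followed by U' U with FIRST {c, d, x}. Thus FOLLOW(P) = {$, c, d, x}.
FOLLOW(U): in U::=P U' U, the suffix after U is empty (adds nothing new); in T::=x U x U', U is followed by x U' with FIRST {x}. Thus FOLLOW(U) = {x}.
FOLLOW(T): in P'::=T P' b, T is followed by P' b with FIRST {b, d, x}. Thus FOLLOW(T) = {b, d, x}.
FOLLOW(P'): in P::=P' x U', P' is followed by x U' with FIRST {x}; in P'::=T P' b, P' is followed by b with FIRST {b}. Thus FOLLOW(P') = {b, x}.
FOLLOW(U'): in P::=P' x U', the suffix after U' is empty, so FOLLOW(U') ⊇ FOLLOW(P) = {$, c, d, x}; in U::=P U' U, U' is followed by U with FIRST {c, d, x}; in T::=U' d, U' is followed by d with FIRST {d}; in T::=x U x U', the suffix after U' is empty, so FOLLOW(U') ⊇ FOLLOW(T) = {b, d, x}. Thus FOLLOW(U') = {$, b, c, d, x}.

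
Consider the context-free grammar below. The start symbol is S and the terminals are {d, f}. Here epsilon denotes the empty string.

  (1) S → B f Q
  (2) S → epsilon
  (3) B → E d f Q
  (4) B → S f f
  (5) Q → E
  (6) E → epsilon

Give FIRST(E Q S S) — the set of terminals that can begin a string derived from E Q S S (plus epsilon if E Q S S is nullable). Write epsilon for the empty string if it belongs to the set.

FIRST(E): from E→epsilon we get {epsilon}. So FIRST(E) = {epsilon}.
FIRST(Q): from Q→E we get {epsilon}. So FIRST(Q) = {epsilon}.
FIRST(S): from S→B f Q we get {d, f}; from S→epsilon we get {epsilon}. So FIRST(S) = {epsilon, d, f}.
FIRST(B): from B→E d f Q we get {d}; from B→S f f we get {d, f}. So FIRST(B) = {d, f}.
FIRST(E Q S S): take FIRST of each symbol in turn, carrying on past any symbol whose FIRST contains epsilon; result {epsilon, d, f}.

{epsilon, d, f}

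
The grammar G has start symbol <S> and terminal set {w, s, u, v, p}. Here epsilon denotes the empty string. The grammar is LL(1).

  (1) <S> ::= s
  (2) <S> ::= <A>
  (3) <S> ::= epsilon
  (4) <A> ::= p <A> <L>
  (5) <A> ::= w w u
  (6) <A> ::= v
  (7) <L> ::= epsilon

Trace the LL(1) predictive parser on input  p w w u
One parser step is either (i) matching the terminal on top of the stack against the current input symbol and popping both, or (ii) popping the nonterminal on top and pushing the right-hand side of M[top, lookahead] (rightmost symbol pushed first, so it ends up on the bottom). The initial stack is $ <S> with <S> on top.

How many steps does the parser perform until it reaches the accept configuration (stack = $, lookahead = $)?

8

     Stack        Input      Action
  1  $ <S>        p w w u $  expand <S> ::= <A>
  2  $ <A>        p w w u $  expand <A> ::= p <A> <L>
  3  $ <L> <A> p  p w w u $  match p
  4  $ <L> <A>    w w u $    expand <A> ::= w w u
  5  $ <L> u w w  w w u $    match w
  6  $ <L> u w    w u $      match w
  7  $ <L> u      u $        match u
  8  $ <L>        $          expand <L> ::= epsilon
Accept reached after 8 steps.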